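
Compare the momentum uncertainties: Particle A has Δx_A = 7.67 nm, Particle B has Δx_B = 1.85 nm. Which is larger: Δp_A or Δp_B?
Particle B has the larger minimum momentum uncertainty, by a factor of 4.15.

For each particle, the minimum momentum uncertainty is Δp_min = ℏ/(2Δx):

Particle A: Δp_A = ℏ/(2×7.670e-09 m) = 6.875e-27 kg·m/s
Particle B: Δp_B = ℏ/(2×1.850e-09 m) = 2.850e-26 kg·m/s

Ratio: Δp_B/Δp_A = 4.15

Since Δp_min ∝ 1/Δx, the particle with smaller position uncertainty (B) has larger momentum uncertainty.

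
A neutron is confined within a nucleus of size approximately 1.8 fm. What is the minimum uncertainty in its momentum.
2.929 × 10^-20 kg·m/s

Using the Heisenberg uncertainty principle:
ΔxΔp ≥ ℏ/2

With Δx ≈ L = 1.800e-15 m (the confinement size):
Δp_min = ℏ/(2Δx)
Δp_min = (1.055e-34 J·s) / (2 × 1.800e-15 m)
Δp_min = 2.929e-20 kg·m/s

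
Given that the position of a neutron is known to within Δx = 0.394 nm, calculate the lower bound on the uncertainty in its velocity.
79.901 m/s

Using the Heisenberg uncertainty principle and Δp = mΔv:
ΔxΔp ≥ ℏ/2
Δx(mΔv) ≥ ℏ/2

The minimum uncertainty in velocity is:
Δv_min = ℏ/(2mΔx)
Δv_min = (1.055e-34 J·s) / (2 × 1.675e-27 kg × 3.940e-10 m)
Δv_min = 7.990e+01 m/s = 79.901 m/s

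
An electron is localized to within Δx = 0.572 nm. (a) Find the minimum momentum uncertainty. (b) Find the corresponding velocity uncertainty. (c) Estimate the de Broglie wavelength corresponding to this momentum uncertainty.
(a) Δp_min = 9.218 × 10^-26 kg·m/s
(b) Δv_min = 101.195 km/s
(c) λ_dB = 7.188 nm

Step-by-step:

(a) From the uncertainty principle:
Δp_min = ℏ/(2Δx) = (1.055e-34 J·s)/(2 × 5.720e-10 m) = 9.218e-26 kg·m/s

(b) The velocity uncertainty:
Δv = Δp/m = (9.218e-26 kg·m/s)/(9.109e-31 kg) = 1.012e+05 m/s = 101.195 km/s

(c) The de Broglie wavelength for this momentum:
λ = h/p = (6.626e-34 J·s)/(9.218e-26 kg·m/s) = 7.188e-09 m = 7.188 nm

Note: The de Broglie wavelength is comparable to the localization size, as expected from wave-particle duality.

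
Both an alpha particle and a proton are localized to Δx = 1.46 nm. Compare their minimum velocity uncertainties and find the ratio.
The proton has the larger minimum velocity uncertainty, by a ratio of 4.0.

For both particles, Δp_min = ℏ/(2Δx) = 3.612e-26 kg·m/s (same for both).

The velocity uncertainty is Δv = Δp/m:
- alpha particle: Δv = 3.612e-26 / 6.645e-27 = 5.435e+00 m/s = 5.435 m/s
- proton: Δv = 3.612e-26 / 1.673e-27 = 2.159e+01 m/s = 21.592 m/s

Ratio: 2.159e+01 / 5.435e+00 = 4.0

The lighter particle has larger velocity uncertainty because Δv ∝ 1/m.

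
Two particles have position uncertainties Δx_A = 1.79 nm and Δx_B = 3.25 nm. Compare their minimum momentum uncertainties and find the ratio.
Particle A has the larger minimum momentum uncertainty, by a factor of 1.82.

For each particle, the minimum momentum uncertainty is Δp_min = ℏ/(2Δx):

Particle A: Δp_A = ℏ/(2×1.790e-09 m) = 2.946e-26 kg·m/s
Particle B: Δp_B = ℏ/(2×3.250e-09 m) = 1.622e-26 kg·m/s

Ratio: Δp_A/Δp_B = 1.82

Since Δp_min ∝ 1/Δx, the particle with smaller position uncertainty (A) has larger momentum uncertainty.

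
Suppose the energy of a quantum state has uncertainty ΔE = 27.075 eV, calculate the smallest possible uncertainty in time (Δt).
12.155 as

Using the energy-time uncertainty principle:
ΔEΔt ≥ ℏ/2

The minimum uncertainty in time is:
Δt_min = ℏ/(2ΔE)
Δt_min = (1.055e-34 J·s) / (2 × 4.338e-18 J)
Δt_min = 1.216e-17 s = 12.155 as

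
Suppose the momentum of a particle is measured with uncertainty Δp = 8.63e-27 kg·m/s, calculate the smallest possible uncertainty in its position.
6.110 nm

Using the Heisenberg uncertainty principle:
ΔxΔp ≥ ℏ/2

The minimum uncertainty in position is:
Δx_min = ℏ/(2Δp)
Δx_min = (1.055e-34 J·s) / (2 × 8.630e-27 kg·m/s)
Δx_min = 6.110e-09 m = 6.110 nm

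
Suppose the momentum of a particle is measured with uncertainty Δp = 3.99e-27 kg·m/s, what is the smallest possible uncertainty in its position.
13.215 nm

Using the Heisenberg uncertainty principle:
ΔxΔp ≥ ℏ/2

The minimum uncertainty in position is:
Δx_min = ℏ/(2Δp)
Δx_min = (1.055e-34 J·s) / (2 × 3.990e-27 kg·m/s)
Δx_min = 1.322e-08 m = 13.215 nm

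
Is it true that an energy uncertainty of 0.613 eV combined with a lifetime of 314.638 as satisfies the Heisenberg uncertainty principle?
No, it violates the uncertainty relation.

Calculate the product ΔEΔt:
ΔE = 0.613 eV = 9.821e-20 J
ΔEΔt = (9.821e-20 J) × (3.146e-16 s)
ΔEΔt = 3.090e-35 J·s

Compare to the minimum allowed value ℏ/2:
ℏ/2 = 5.273e-35 J·s

Since ΔEΔt = 3.090e-35 J·s < 5.273e-35 J·s = ℏ/2,
this violates the uncertainty relation.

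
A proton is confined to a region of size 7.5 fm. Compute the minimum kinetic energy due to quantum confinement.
92.221 keV

Using the uncertainty principle:

1. Position uncertainty: Δx ≈ 7.500e-15 m
2. Minimum momentum uncertainty: Δp = ℏ/(2Δx) = 7.030e-21 kg·m/s
3. Minimum kinetic energy:
   KE = (Δp)²/(2m) = (7.030e-21)²/(2 × 1.673e-27 kg)
   KE = 1.478e-14 J = 92.221 keV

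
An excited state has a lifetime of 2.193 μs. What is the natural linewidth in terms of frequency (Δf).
36.287 kHz

Using the energy-time uncertainty principle and E = hf:
ΔEΔt ≥ ℏ/2
hΔf·Δt ≥ ℏ/2

The minimum frequency uncertainty is:
Δf = ℏ/(2hτ) = 1/(4πτ)
Δf = 1/(4π × 2.193e-06 s)
Δf = 3.629e+04 Hz = 36.287 kHz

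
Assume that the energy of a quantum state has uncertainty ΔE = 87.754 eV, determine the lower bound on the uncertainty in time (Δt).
3.750 as

Using the energy-time uncertainty principle:
ΔEΔt ≥ ℏ/2

The minimum uncertainty in time is:
Δt_min = ℏ/(2ΔE)
Δt_min = (1.055e-34 J·s) / (2 × 1.406e-17 J)
Δt_min = 3.750e-18 s = 3.750 as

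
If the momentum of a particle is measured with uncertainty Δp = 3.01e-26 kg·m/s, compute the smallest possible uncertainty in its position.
1.752 nm

Using the Heisenberg uncertainty principle:
ΔxΔp ≥ ℏ/2

The minimum uncertainty in position is:
Δx_min = ℏ/(2Δp)
Δx_min = (1.055e-34 J·s) / (2 × 3.010e-26 kg·m/s)
Δx_min = 1.752e-09 m = 1.752 nm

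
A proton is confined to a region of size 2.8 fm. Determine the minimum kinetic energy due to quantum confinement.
661.665 keV

Using the uncertainty principle:

1. Position uncertainty: Δx ≈ 2.800e-15 m
2. Minimum momentum uncertainty: Δp = ℏ/(2Δx) = 1.883e-20 kg·m/s
3. Minimum kinetic energy:
   KE = (Δp)²/(2m) = (1.883e-20)²/(2 × 1.673e-27 kg)
   KE = 1.060e-13 J = 661.665 keV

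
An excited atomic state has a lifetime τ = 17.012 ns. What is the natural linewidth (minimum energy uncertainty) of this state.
19.346 neV

Using the energy-time uncertainty principle:
ΔEΔt ≥ ℏ/2

The lifetime τ represents the time uncertainty Δt.
The natural linewidth (minimum energy uncertainty) is:

ΔE = ℏ/(2τ)
ΔE = (1.055e-34 J·s) / (2 × 1.701e-08 s)
ΔE = 3.099e-27 J = 19.346 neV

This natural linewidth limits the precision of spectroscopic measurements.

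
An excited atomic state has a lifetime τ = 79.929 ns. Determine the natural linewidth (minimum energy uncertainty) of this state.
4.117 neV

Using the energy-time uncertainty principle:
ΔEΔt ≥ ℏ/2

The lifetime τ represents the time uncertainty Δt.
The natural linewidth (minimum energy uncertainty) is:

ΔE = ℏ/(2τ)
ΔE = (1.055e-34 J·s) / (2 × 7.993e-08 s)
ΔE = 6.597e-28 J = 4.117 neV

This natural linewidth limits the precision of spectroscopic measurements.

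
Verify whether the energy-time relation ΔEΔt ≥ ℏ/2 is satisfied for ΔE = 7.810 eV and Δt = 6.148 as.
No, it violates the uncertainty relation.

Calculate the product ΔEΔt:
ΔE = 7.810 eV = 1.251e-18 J
ΔEΔt = (1.251e-18 J) × (6.148e-18 s)
ΔEΔt = 7.693e-36 J·s

Compare to the minimum allowed value ℏ/2:
ℏ/2 = 5.273e-35 J·s

Since ΔEΔt = 7.693e-36 J·s < 5.273e-35 J·s = ℏ/2,
this violates the uncertainty relation.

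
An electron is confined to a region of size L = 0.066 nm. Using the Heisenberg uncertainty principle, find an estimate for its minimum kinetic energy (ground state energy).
2.187 eV

Using the uncertainty principle to estimate ground state energy:

1. The position uncertainty is approximately the confinement size:
   Δx ≈ L = 6.600e-11 m

2. From ΔxΔp ≥ ℏ/2, the minimum momentum uncertainty is:
   Δp ≈ ℏ/(2L) = 7.989e-25 kg·m/s

3. The kinetic energy is approximately:
   KE ≈ (Δp)²/(2m) = (7.989e-25)²/(2 × 9.109e-31 kg)
   KE ≈ 3.503e-19 J = 2.187 eV

This is an order-of-magnitude estimate of the ground state energy.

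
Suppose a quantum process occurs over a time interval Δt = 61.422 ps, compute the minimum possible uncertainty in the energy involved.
5.358 μeV

Using the energy-time uncertainty principle:
ΔEΔt ≥ ℏ/2

The minimum uncertainty in energy is:
ΔE_min = ℏ/(2Δt)
ΔE_min = (1.055e-34 J·s) / (2 × 6.142e-11 s)
ΔE_min = 8.585e-25 J = 5.358 μeV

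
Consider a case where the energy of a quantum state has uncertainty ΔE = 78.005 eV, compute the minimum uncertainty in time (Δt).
4.219 as

Using the energy-time uncertainty principle:
ΔEΔt ≥ ℏ/2

The minimum uncertainty in time is:
Δt_min = ℏ/(2ΔE)
Δt_min = (1.055e-34 J·s) / (2 × 1.250e-17 J)
Δt_min = 4.219e-18 s = 4.219 as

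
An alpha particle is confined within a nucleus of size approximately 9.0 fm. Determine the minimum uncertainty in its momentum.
5.859 × 10^-21 kg·m/s

Using the Heisenberg uncertainty principle:
ΔxΔp ≥ ℏ/2

With Δx ≈ L = 9.000e-15 m (the confinement size):
Δp_min = ℏ/(2Δx)
Δp_min = (1.055e-34 J·s) / (2 × 9.000e-15 m)
Δp_min = 5.859e-21 kg·m/s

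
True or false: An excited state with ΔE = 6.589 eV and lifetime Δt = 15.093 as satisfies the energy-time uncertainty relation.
No, it violates the uncertainty relation.

Calculate the product ΔEΔt:
ΔE = 6.589 eV = 1.056e-18 J
ΔEΔt = (1.056e-18 J) × (1.509e-17 s)
ΔEΔt = 1.593e-35 J·s

Compare to the minimum allowed value ℏ/2:
ℏ/2 = 5.273e-35 J·s

Since ΔEΔt = 1.593e-35 J·s < 5.273e-35 J·s = ℏ/2,
this violates the uncertainty relation.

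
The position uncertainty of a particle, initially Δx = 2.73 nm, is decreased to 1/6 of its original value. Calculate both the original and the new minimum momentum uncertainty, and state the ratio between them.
Original Δp_min = 1.931 × 10^-26 kg·m/s; new Δp'_min = 1.159 × 10^-25 kg·m/s; ratio Δp'_min/Δp_min = 6.

From the uncertainty principle ΔxΔp ≥ ℏ/2, the minimum momentum uncertainty is Δp_min = ℏ/(2Δx).

Original (Δx = 2.73 nm = 2.730e-09 m):
Δp_min = (1.055e-34 J·s)/(2 × 2.730e-09 m) = 1.931e-26 kg·m/s

When Δx → (1/6)Δx:
Δp'_min = ℏ/(2 × (1/6)Δx) = 6 × ℏ/(2Δx) = 6 × Δp_min
Δp'_min = 6 × 1.931e-26 kg·m/s = 1.159e-25 kg·m/s

Since Δp_min ∝ 1/Δx, when Δx is decreased to 1/6 of its original value, Δp_min increases to 6 times its original value.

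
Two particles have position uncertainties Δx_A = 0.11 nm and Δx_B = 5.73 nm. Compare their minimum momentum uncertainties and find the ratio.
Particle A has the larger minimum momentum uncertainty, by a factor of 52.09.

For each particle, the minimum momentum uncertainty is Δp_min = ℏ/(2Δx):

Particle A: Δp_A = ℏ/(2×1.100e-10 m) = 4.794e-25 kg·m/s
Particle B: Δp_B = ℏ/(2×5.730e-09 m) = 9.202e-27 kg·m/s

Ratio: Δp_A/Δp_B = 52.09

Since Δp_min ∝ 1/Δx, the particle with smaller position uncertainty (A) has larger momentum uncertainty.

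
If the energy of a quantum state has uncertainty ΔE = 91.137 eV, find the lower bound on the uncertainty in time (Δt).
3.611 as

Using the energy-time uncertainty principle:
ΔEΔt ≥ ℏ/2

The minimum uncertainty in time is:
Δt_min = ℏ/(2ΔE)
Δt_min = (1.055e-34 J·s) / (2 × 1.460e-17 J)
Δt_min = 3.611e-18 s = 3.611 as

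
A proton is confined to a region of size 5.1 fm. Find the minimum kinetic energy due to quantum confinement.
199.441 keV

Using the uncertainty principle:

1. Position uncertainty: Δx ≈ 5.100e-15 m
2. Minimum momentum uncertainty: Δp = ℏ/(2Δx) = 1.034e-20 kg·m/s
3. Minimum kinetic energy:
   KE = (Δp)²/(2m) = (1.034e-20)²/(2 × 1.673e-27 kg)
   KE = 3.195e-14 J = 199.441 keV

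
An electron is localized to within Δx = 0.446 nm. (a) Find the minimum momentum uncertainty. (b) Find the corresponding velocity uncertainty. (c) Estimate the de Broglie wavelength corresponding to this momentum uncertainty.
(a) Δp_min = 1.182 × 10^-25 kg·m/s
(b) Δv_min = 129.784 km/s
(c) λ_dB = 5.605 nm

Step-by-step:

(a) From the uncertainty principle:
Δp_min = ℏ/(2Δx) = (1.055e-34 J·s)/(2 × 4.460e-10 m) = 1.182e-25 kg·m/s

(b) The velocity uncertainty:
Δv = Δp/m = (1.182e-25 kg·m/s)/(9.109e-31 kg) = 1.298e+05 m/s = 129.784 km/s

(c) The de Broglie wavelength for this momentum:
λ = h/p = (6.626e-34 J·s)/(1.182e-25 kg·m/s) = 5.605e-09 m = 5.605 nm

Note: The de Broglie wavelength is comparable to the localization size, as expected from wave-particle duality.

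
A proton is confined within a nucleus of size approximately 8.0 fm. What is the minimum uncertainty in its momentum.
6.591 × 10^-21 kg·m/s

Using the Heisenberg uncertainty principle:
ΔxΔp ≥ ℏ/2

With Δx ≈ L = 8.000e-15 m (the confinement size):
Δp_min = ℏ/(2Δx)
Δp_min = (1.055e-34 J·s) / (2 × 8.000e-15 m)
Δp_min = 6.591e-21 kg·m/s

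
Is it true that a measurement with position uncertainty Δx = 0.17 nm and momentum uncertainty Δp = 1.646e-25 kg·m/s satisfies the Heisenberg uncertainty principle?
No, it violates the uncertainty principle (impossible measurement).

Calculate the product ΔxΔp:
ΔxΔp = (1.700e-10 m) × (1.646e-25 kg·m/s)
ΔxΔp = 2.798e-35 J·s

Compare to the minimum allowed value ℏ/2:
ℏ/2 = 5.273e-35 J·s

Since ΔxΔp = 2.798e-35 J·s < 5.273e-35 J·s = ℏ/2,
the measurement violates the uncertainty principle.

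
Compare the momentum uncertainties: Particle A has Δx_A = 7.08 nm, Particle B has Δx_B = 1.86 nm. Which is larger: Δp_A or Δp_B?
Particle B has the larger minimum momentum uncertainty, by a factor of 3.81.

For each particle, the minimum momentum uncertainty is Δp_min = ℏ/(2Δx):

Particle A: Δp_A = ℏ/(2×7.080e-09 m) = 7.448e-27 kg·m/s
Particle B: Δp_B = ℏ/(2×1.860e-09 m) = 2.835e-26 kg·m/s

Ratio: Δp_B/Δp_A = 3.81

Since Δp_min ∝ 1/Δx, the particle with smaller position uncertainty (B) has larger momentum uncertainty.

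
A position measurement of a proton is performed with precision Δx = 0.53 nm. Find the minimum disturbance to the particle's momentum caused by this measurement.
9.949 × 10^-26 kg·m/s

The uncertainty principle implies that measuring position disturbs momentum:
ΔxΔp ≥ ℏ/2

When we measure position with precision Δx, we necessarily introduce a momentum uncertainty:
Δp ≥ ℏ/(2Δx)
Δp_min = (1.055e-34 J·s) / (2 × 5.300e-10 m)
Δp_min = 9.949e-26 kg·m/s

The more precisely we measure position, the greater the momentum disturbance.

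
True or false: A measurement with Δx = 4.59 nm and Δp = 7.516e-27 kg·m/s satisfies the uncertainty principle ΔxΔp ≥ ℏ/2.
No, it violates the uncertainty principle (impossible measurement).

Calculate the product ΔxΔp:
ΔxΔp = (4.590e-09 m) × (7.516e-27 kg·m/s)
ΔxΔp = 3.450e-35 J·s

Compare to the minimum allowed value ℏ/2:
ℏ/2 = 5.273e-35 J·s

Since ΔxΔp = 3.450e-35 J·s < 5.273e-35 J·s = ℏ/2,
the measurement violates the uncertainty principle.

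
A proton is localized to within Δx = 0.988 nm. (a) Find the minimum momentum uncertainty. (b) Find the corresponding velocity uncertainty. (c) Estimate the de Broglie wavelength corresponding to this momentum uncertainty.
(a) Δp_min = 5.337 × 10^-26 kg·m/s
(b) Δv_min = 31.907 m/s
(c) λ_dB = 12.416 nm

Step-by-step:

(a) From the uncertainty principle:
Δp_min = ℏ/(2Δx) = (1.055e-34 J·s)/(2 × 9.880e-10 m) = 5.337e-26 kg·m/s

(b) The velocity uncertainty:
Δv = Δp/m = (5.337e-26 kg·m/s)/(1.673e-27 kg) = 3.191e+01 m/s = 31.907 m/s

(c) The de Broglie wavelength for this momentum:
λ = h/p = (6.626e-34 J·s)/(5.337e-26 kg·m/s) = 1.242e-08 m = 12.416 nm

Note: The de Broglie wavelength is comparable to the localization size, as expected from wave-particle duality.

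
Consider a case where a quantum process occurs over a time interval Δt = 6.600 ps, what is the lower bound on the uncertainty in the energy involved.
49.865 μeV

Using the energy-time uncertainty principle:
ΔEΔt ≥ ℏ/2

The minimum uncertainty in energy is:
ΔE_min = ℏ/(2Δt)
ΔE_min = (1.055e-34 J·s) / (2 × 6.600e-12 s)
ΔE_min = 7.989e-24 J = 49.865 μeV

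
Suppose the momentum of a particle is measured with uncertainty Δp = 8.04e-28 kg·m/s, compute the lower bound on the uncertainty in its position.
65.583 nm

Using the Heisenberg uncertainty principle:
ΔxΔp ≥ ℏ/2

The minimum uncertainty in position is:
Δx_min = ℏ/(2Δp)
Δx_min = (1.055e-34 J·s) / (2 × 8.040e-28 kg·m/s)
Δx_min = 6.558e-08 m = 65.583 nm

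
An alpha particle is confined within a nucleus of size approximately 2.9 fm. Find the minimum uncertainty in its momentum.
1.818 × 10^-20 kg·m/s

Using the Heisenberg uncertainty principle:
ΔxΔp ≥ ℏ/2

With Δx ≈ L = 2.900e-15 m (the confinement size):
Δp_min = ℏ/(2Δx)
Δp_min = (1.055e-34 J·s) / (2 × 2.900e-15 m)
Δp_min = 1.818e-20 kg·m/s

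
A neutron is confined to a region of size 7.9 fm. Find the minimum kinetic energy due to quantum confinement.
83.005 keV

Using the uncertainty principle:

1. Position uncertainty: Δx ≈ 7.900e-15 m
2. Minimum momentum uncertainty: Δp = ℏ/(2Δx) = 6.675e-21 kg·m/s
3. Minimum kinetic energy:
   KE = (Δp)²/(2m) = (6.675e-21)²/(2 × 1.675e-27 kg)
   KE = 1.330e-14 J = 83.005 keV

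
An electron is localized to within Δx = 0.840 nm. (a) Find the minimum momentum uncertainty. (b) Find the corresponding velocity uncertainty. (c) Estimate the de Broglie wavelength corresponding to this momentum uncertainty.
(a) Δp_min = 6.277 × 10^-26 kg·m/s
(b) Δv_min = 68.909 km/s
(c) λ_dB = 10.556 nm

Step-by-step:

(a) From the uncertainty principle:
Δp_min = ℏ/(2Δx) = (1.055e-34 J·s)/(2 × 8.400e-10 m) = 6.277e-26 kg·m/s

(b) The velocity uncertainty:
Δv = Δp/m = (6.277e-26 kg·m/s)/(9.109e-31 kg) = 6.891e+04 m/s = 68.909 km/s

(c) The de Broglie wavelength for this momentum:
λ = h/p = (6.626e-34 J·s)/(6.277e-26 kg·m/s) = 1.056e-08 m = 10.556 nm

Note: The de Broglie wavelength is comparable to the localization size, as expected from wave-particle duality.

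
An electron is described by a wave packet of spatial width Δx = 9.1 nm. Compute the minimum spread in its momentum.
5.794 × 10^-27 kg·m/s

For a wave packet, the spatial width Δx and momentum spread Δp are related by the uncertainty principle:
ΔxΔp ≥ ℏ/2

The minimum momentum spread is:
Δp_min = ℏ/(2Δx)
Δp_min = (1.055e-34 J·s) / (2 × 9.100e-09 m)
Δp_min = 5.794e-27 kg·m/s

A wave packet cannot have both a well-defined position and well-defined momentum.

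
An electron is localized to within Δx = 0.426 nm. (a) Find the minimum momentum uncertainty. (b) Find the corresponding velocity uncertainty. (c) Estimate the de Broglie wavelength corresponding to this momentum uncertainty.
(a) Δp_min = 1.238 × 10^-25 kg·m/s
(b) Δv_min = 135.878 km/s
(c) λ_dB = 5.353 nm

Step-by-step:

(a) From the uncertainty principle:
Δp_min = ℏ/(2Δx) = (1.055e-34 J·s)/(2 × 4.260e-10 m) = 1.238e-25 kg·m/s

(b) The velocity uncertainty:
Δv = Δp/m = (1.238e-25 kg·m/s)/(9.109e-31 kg) = 1.359e+05 m/s = 135.878 km/s

(c) The de Broglie wavelength for this momentum:
λ = h/p = (6.626e-34 J·s)/(1.238e-25 kg·m/s) = 5.353e-09 m = 5.353 nm

Note: The de Broglie wavelength is comparable to the localization size, as expected from wave-particle duality.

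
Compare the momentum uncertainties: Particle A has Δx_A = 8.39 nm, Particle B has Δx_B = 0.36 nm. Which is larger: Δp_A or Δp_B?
Particle B has the larger minimum momentum uncertainty, by a factor of 23.31.

For each particle, the minimum momentum uncertainty is Δp_min = ℏ/(2Δx):

Particle A: Δp_A = ℏ/(2×8.390e-09 m) = 6.285e-27 kg·m/s
Particle B: Δp_B = ℏ/(2×3.600e-10 m) = 1.465e-25 kg·m/s

Ratio: Δp_B/Δp_A = 23.31

Since Δp_min ∝ 1/Δx, the particle with smaller position uncertainty (B) has larger momentum uncertainty.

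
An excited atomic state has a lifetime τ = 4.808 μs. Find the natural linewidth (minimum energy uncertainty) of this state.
68.450 peV

Using the energy-time uncertainty principle:
ΔEΔt ≥ ℏ/2

The lifetime τ represents the time uncertainty Δt.
The natural linewidth (minimum energy uncertainty) is:

ΔE = ℏ/(2τ)
ΔE = (1.055e-34 J·s) / (2 × 4.808e-06 s)
ΔE = 1.097e-29 J = 68.450 peV

This natural linewidth limits the precision of spectroscopic measurements.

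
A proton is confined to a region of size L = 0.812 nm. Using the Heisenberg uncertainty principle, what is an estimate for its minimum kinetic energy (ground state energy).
7.868 μeV

Using the uncertainty principle to estimate ground state energy:

1. The position uncertainty is approximately the confinement size:
   Δx ≈ L = 8.120e-10 m

2. From ΔxΔp ≥ ℏ/2, the minimum momentum uncertainty is:
   Δp ≈ ℏ/(2L) = 6.494e-26 kg·m/s

3. The kinetic energy is approximately:
   KE ≈ (Δp)²/(2m) = (6.494e-26)²/(2 × 1.673e-27 kg)
   KE ≈ 1.261e-24 J = 7.868 μeV

This is an order-of-magnitude estimate of the ground state energy.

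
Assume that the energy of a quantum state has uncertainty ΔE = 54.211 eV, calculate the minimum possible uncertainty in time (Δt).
6.071 as

Using the energy-time uncertainty principle:
ΔEΔt ≥ ℏ/2

The minimum uncertainty in time is:
Δt_min = ℏ/(2ΔE)
Δt_min = (1.055e-34 J·s) / (2 × 8.686e-18 J)
Δt_min = 6.071e-18 s = 6.071 as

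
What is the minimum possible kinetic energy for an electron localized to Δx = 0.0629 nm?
2.407 eV

Localizing a particle requires giving it sufficient momentum uncertainty:

1. From uncertainty principle: Δp ≥ ℏ/(2Δx)
   Δp_min = (1.055e-34 J·s) / (2 × 6.290e-11 m)
   Δp_min = 8.383e-25 kg·m/s

2. This momentum uncertainty corresponds to kinetic energy:
   KE ≈ (Δp)²/(2m) = (8.383e-25)²/(2 × 9.109e-31 kg)
   KE = 3.857e-19 J = 2.407 eV

Tighter localization requires more energy.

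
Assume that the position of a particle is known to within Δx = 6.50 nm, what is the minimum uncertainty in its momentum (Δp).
8.112 × 10^-27 kg·m/s

Using the Heisenberg uncertainty principle:
ΔxΔp ≥ ℏ/2

The minimum uncertainty in momentum is:
Δp_min = ℏ/(2Δx)
Δp_min = (1.055e-34 J·s) / (2 × 6.500e-09 m)
Δp_min = 8.112e-27 kg·m/s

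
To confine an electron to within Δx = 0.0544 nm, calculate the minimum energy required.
3.219 eV

Localizing a particle requires giving it sufficient momentum uncertainty:

1. From uncertainty principle: Δp ≥ ℏ/(2Δx)
   Δp_min = (1.055e-34 J·s) / (2 × 5.440e-11 m)
   Δp_min = 9.693e-25 kg·m/s

2. This momentum uncertainty corresponds to kinetic energy:
   KE ≈ (Δp)²/(2m) = (9.693e-25)²/(2 × 9.109e-31 kg)
   KE = 5.157e-19 J = 3.219 eV

Tighter localization requires more energy.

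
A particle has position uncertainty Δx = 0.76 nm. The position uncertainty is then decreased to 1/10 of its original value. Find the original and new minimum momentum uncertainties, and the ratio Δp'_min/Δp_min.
Original Δp_min = 6.938 × 10^-26 kg·m/s; new Δp'_min = 6.938 × 10^-25 kg·m/s; ratio Δp'_min/Δp_min = 10.

From the uncertainty principle ΔxΔp ≥ ℏ/2, the minimum momentum uncertainty is Δp_min = ℏ/(2Δx).

Original (Δx = 0.76 nm = 7.600e-10 m):
Δp_min = (1.055e-34 J·s)/(2 × 7.600e-10 m) = 6.938e-26 kg·m/s

When Δx → (1/10)Δx:
Δp'_min = ℏ/(2 × (1/10)Δx) = 10 × ℏ/(2Δx) = 10 × Δp_min
Δp'_min = 10 × 6.938e-26 kg·m/s = 6.938e-25 kg·m/s

Since Δp_min ∝ 1/Δx, when Δx is decreased to 1/10 of its original value, Δp_min increases to 10 times its original value.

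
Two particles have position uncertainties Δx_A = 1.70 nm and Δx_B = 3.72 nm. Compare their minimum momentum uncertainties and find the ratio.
Particle A has the larger minimum momentum uncertainty, by a factor of 2.19.

For each particle, the minimum momentum uncertainty is Δp_min = ℏ/(2Δx):

Particle A: Δp_A = ℏ/(2×1.700e-09 m) = 3.102e-26 kg·m/s
Particle B: Δp_B = ℏ/(2×3.720e-09 m) = 1.417e-26 kg·m/s

Ratio: Δp_A/Δp_B = 2.19

Since Δp_min ∝ 1/Δx, the particle with smaller position uncertainty (A) has larger momentum uncertainty.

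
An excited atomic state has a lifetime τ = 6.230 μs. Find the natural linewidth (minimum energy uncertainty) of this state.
52.826 peV

Using the energy-time uncertainty principle:
ΔEΔt ≥ ℏ/2

The lifetime τ represents the time uncertainty Δt.
The natural linewidth (minimum energy uncertainty) is:

ΔE = ℏ/(2τ)
ΔE = (1.055e-34 J·s) / (2 × 6.230e-06 s)
ΔE = 8.464e-30 J = 52.826 peV

This natural linewidth limits the precision of spectroscopic measurements.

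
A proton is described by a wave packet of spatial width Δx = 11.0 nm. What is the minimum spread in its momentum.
4.794 × 10^-27 kg·m/s

For a wave packet, the spatial width Δx and momentum spread Δp are related by the uncertainty principle:
ΔxΔp ≥ ℏ/2

The minimum momentum spread is:
Δp_min = ℏ/(2Δx)
Δp_min = (1.055e-34 J·s) / (2 × 1.100e-08 m)
Δp_min = 4.794e-27 kg·m/s

A wave packet cannot have both a well-defined position and well-defined momentum.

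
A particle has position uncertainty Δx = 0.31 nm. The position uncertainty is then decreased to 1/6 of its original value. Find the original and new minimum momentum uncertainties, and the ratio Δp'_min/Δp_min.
Original Δp_min = 1.701 × 10^-25 kg·m/s; new Δp'_min = 1.021 × 10^-24 kg·m/s; ratio Δp'_min/Δp_min = 6.

From the uncertainty principle ΔxΔp ≥ ℏ/2, the minimum momentum uncertainty is Δp_min = ℏ/(2Δx).

Original (Δx = 0.31 nm = 3.100e-10 m):
Δp_min = (1.055e-34 J·s)/(2 × 3.100e-10 m) = 1.701e-25 kg·m/s

When Δx → (1/6)Δx:
Δp'_min = ℏ/(2 × (1/6)Δx) = 6 × ℏ/(2Δx) = 6 × Δp_min
Δp'_min = 6 × 1.701e-25 kg·m/s = 1.021e-24 kg·m/s

Since Δp_min ∝ 1/Δx, when Δx is decreased to 1/6 of its original value, Δp_min increases to 6 times its original value.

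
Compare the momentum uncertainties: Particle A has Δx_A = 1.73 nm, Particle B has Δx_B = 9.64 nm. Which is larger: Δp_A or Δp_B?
Particle A has the larger minimum momentum uncertainty, by a factor of 5.57.

For each particle, the minimum momentum uncertainty is Δp_min = ℏ/(2Δx):

Particle A: Δp_A = ℏ/(2×1.730e-09 m) = 3.048e-26 kg·m/s
Particle B: Δp_B = ℏ/(2×9.640e-09 m) = 5.470e-27 kg·m/s

Ratio: Δp_A/Δp_B = 5.57

Since Δp_min ∝ 1/Δx, the particle with smaller position uncertainty (A) has larger momentum uncertainty.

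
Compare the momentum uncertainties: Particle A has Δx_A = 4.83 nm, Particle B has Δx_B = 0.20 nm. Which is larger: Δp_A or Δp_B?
Particle B has the larger minimum momentum uncertainty, by a factor of 24.15.

For each particle, the minimum momentum uncertainty is Δp_min = ℏ/(2Δx):

Particle A: Δp_A = ℏ/(2×4.830e-09 m) = 1.092e-26 kg·m/s
Particle B: Δp_B = ℏ/(2×2.000e-10 m) = 2.636e-25 kg·m/s

Ratio: Δp_B/Δp_A = 24.15

Since Δp_min ∝ 1/Δx, the particle with smaller position uncertainty (B) has larger momentum uncertainty.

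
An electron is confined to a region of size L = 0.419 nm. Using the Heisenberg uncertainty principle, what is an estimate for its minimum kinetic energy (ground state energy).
54.254 meV

Using the uncertainty principle to estimate ground state energy:

1. The position uncertainty is approximately the confinement size:
   Δx ≈ L = 4.190e-10 m

2. From ΔxΔp ≥ ℏ/2, the minimum momentum uncertainty is:
   Δp ≈ ℏ/(2L) = 1.258e-25 kg·m/s

3. The kinetic energy is approximately:
   KE ≈ (Δp)²/(2m) = (1.258e-25)²/(2 × 9.109e-31 kg)
   KE ≈ 8.693e-21 J = 54.254 meV

This is an order-of-magnitude estimate of the ground state energy.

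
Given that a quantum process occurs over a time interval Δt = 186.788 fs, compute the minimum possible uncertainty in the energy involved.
1.762 meV

Using the energy-time uncertainty principle:
ΔEΔt ≥ ℏ/2

The minimum uncertainty in energy is:
ΔE_min = ℏ/(2Δt)
ΔE_min = (1.055e-34 J·s) / (2 × 1.868e-13 s)
ΔE_min = 2.823e-22 J = 1.762 meV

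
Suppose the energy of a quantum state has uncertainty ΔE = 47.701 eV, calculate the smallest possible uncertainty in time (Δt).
6.899 as

Using the energy-time uncertainty principle:
ΔEΔt ≥ ℏ/2

The minimum uncertainty in time is:
Δt_min = ℏ/(2ΔE)
Δt_min = (1.055e-34 J·s) / (2 × 7.643e-18 J)
Δt_min = 6.899e-18 s = 6.899 as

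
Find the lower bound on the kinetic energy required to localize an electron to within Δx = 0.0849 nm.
1.321 eV

Localizing a particle requires giving it sufficient momentum uncertainty:

1. From uncertainty principle: Δp ≥ ℏ/(2Δx)
   Δp_min = (1.055e-34 J·s) / (2 × 8.490e-11 m)
   Δp_min = 6.211e-25 kg·m/s

2. This momentum uncertainty corresponds to kinetic energy:
   KE ≈ (Δp)²/(2m) = (6.211e-25)²/(2 × 9.109e-31 kg)
   KE = 2.117e-19 J = 1.321 eV

Tighter localization requires more energy.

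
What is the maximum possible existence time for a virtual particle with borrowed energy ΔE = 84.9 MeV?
3.876 ys

Using the energy-time uncertainty principle:
ΔEΔt ≥ ℏ/2

For a virtual particle borrowing energy ΔE, the maximum lifetime is:
Δt_max = ℏ/(2ΔE)

Converting energy:
ΔE = 84.9 MeV = 1.360e-11 J

Δt_max = (1.055e-34 J·s) / (2 × 1.360e-11 J)
Δt_max = 3.876e-24 s = 3.876 ys

Virtual particles with higher borrowed energy exist for shorter times.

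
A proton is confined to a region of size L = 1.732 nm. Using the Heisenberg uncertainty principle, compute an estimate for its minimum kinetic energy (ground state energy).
1.729 μeV

Using the uncertainty principle to estimate ground state energy:

1. The position uncertainty is approximately the confinement size:
   Δx ≈ L = 1.732e-09 m

2. From ΔxΔp ≥ ℏ/2, the minimum momentum uncertainty is:
   Δp ≈ ℏ/(2L) = 3.044e-26 kg·m/s

3. The kinetic energy is approximately:
   KE ≈ (Δp)²/(2m) = (3.044e-26)²/(2 × 1.673e-27 kg)
   KE ≈ 2.771e-25 J = 1.729 μeV

This is an order-of-magnitude estimate of the ground state energy.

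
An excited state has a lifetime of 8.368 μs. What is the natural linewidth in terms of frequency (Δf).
9.510 kHz

Using the energy-time uncertainty principle and E = hf:
ΔEΔt ≥ ℏ/2
hΔf·Δt ≥ ℏ/2

The minimum frequency uncertainty is:
Δf = ℏ/(2hτ) = 1/(4πτ)
Δf = 1/(4π × 8.368e-06 s)
Δf = 9.510e+03 Hz = 9.510 kHz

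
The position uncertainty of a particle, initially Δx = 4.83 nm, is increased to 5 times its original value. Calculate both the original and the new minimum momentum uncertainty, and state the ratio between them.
Original Δp_min = 1.092 × 10^-26 kg·m/s; new Δp'_min = 2.183 × 10^-27 kg·m/s; ratio Δp'_min/Δp_min = 1/5.

From the uncertainty principle ΔxΔp ≥ ℏ/2, the minimum momentum uncertainty is Δp_min = ℏ/(2Δx).

Original (Δx = 4.83 nm = 4.830e-09 m):
Δp_min = (1.055e-34 J·s)/(2 × 4.830e-09 m) = 1.092e-26 kg·m/s

When Δx → 5Δx:
Δp'_min = ℏ/(2 × 5Δx) = (1/5) × ℏ/(2Δx) = (1/5) × Δp_min
Δp'_min = 1/5 × 1.092e-26 kg·m/s = 2.183e-27 kg·m/s

Since Δp_min ∝ 1/Δx, when Δx is increased to 5 times its original value, Δp_min decreases to 1/5 of its original value.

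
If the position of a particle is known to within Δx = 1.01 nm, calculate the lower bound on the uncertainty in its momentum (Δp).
5.221 × 10^-26 kg·m/s

Using the Heisenberg uncertainty principle:
ΔxΔp ≥ ℏ/2

The minimum uncertainty in momentum is:
Δp_min = ℏ/(2Δx)
Δp_min = (1.055e-34 J·s) / (2 × 1.010e-09 m)
Δp_min = 5.221e-26 kg·m/s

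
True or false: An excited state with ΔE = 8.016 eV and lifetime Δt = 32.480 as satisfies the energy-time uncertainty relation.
No, it violates the uncertainty relation.

Calculate the product ΔEΔt:
ΔE = 8.016 eV = 1.284e-18 J
ΔEΔt = (1.284e-18 J) × (3.248e-17 s)
ΔEΔt = 4.171e-35 J·s

Compare to the minimum allowed value ℏ/2:
ℏ/2 = 5.273e-35 J·s

Since ΔEΔt = 4.171e-35 J·s < 5.273e-35 J·s = ℏ/2,
this violates the uncertainty relation.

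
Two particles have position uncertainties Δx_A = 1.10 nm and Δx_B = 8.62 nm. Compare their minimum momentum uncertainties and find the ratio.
Particle A has the larger minimum momentum uncertainty, by a factor of 7.84.

For each particle, the minimum momentum uncertainty is Δp_min = ℏ/(2Δx):

Particle A: Δp_A = ℏ/(2×1.100e-09 m) = 4.794e-26 kg·m/s
Particle B: Δp_B = ℏ/(2×8.620e-09 m) = 6.117e-27 kg·m/s

Ratio: Δp_A/Δp_B = 7.84

Since Δp_min ∝ 1/Δx, the particle with smaller position uncertainty (A) has larger momentum uncertainty.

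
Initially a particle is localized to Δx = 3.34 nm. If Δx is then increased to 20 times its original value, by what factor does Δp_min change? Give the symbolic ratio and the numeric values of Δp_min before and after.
Original Δp_min = 1.579 × 10^-26 kg·m/s; new Δp'_min = 7.894 × 10^-28 kg·m/s; ratio Δp'_min/Δp_min = 1/20.

From the uncertainty principle ΔxΔp ≥ ℏ/2, the minimum momentum uncertainty is Δp_min = ℏ/(2Δx).

Original (Δx = 3.34 nm = 3.340e-09 m):
Δp_min = (1.055e-34 J·s)/(2 × 3.340e-09 m) = 1.579e-26 kg·m/s

When Δx → 20Δx:
Δp'_min = ℏ/(2 × 20Δx) = (1/20) × ℏ/(2Δx) = (1/20) × Δp_min
Δp'_min = 1/20 × 1.579e-26 kg·m/s = 7.894e-28 kg·m/s

Since Δp_min ∝ 1/Δx, when Δx is increased to 20 times its original value, Δp_min decreases to 1/20 of its original value.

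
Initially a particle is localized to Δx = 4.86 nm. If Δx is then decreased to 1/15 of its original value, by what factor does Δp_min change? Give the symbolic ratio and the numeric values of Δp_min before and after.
Original Δp_min = 1.085 × 10^-26 kg·m/s; new Δp'_min = 1.627 × 10^-25 kg·m/s; ratio Δp'_min/Δp_min = 15.

From the uncertainty principle ΔxΔp ≥ ℏ/2, the minimum momentum uncertainty is Δp_min = ℏ/(2Δx).

Original (Δx = 4.86 nm = 4.860e-09 m):
Δp_min = (1.055e-34 J·s)/(2 × 4.860e-09 m) = 1.085e-26 kg·m/s

When Δx → (1/15)Δx:
Δp'_min = ℏ/(2 × (1/15)Δx) = 15 × ℏ/(2Δx) = 15 × Δp_min
Δp'_min = 15 × 1.085e-26 kg·m/s = 1.627e-25 kg·m/s

Since Δp_min ∝ 1/Δx, when Δx is decreased to 1/15 of its original value, Δp_min increases to 15 times its original value.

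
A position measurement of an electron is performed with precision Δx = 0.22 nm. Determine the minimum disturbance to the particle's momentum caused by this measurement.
2.397 × 10^-25 kg·m/s

The uncertainty principle implies that measuring position disturbs momentum:
ΔxΔp ≥ ℏ/2

When we measure position with precision Δx, we necessarily introduce a momentum uncertainty:
Δp ≥ ℏ/(2Δx)
Δp_min = (1.055e-34 J·s) / (2 × 2.200e-10 m)
Δp_min = 2.397e-25 kg·m/s

The more precisely we measure position, the greater the momentum disturbance.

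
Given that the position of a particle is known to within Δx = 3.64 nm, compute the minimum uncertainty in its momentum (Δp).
1.449 × 10^-26 kg·m/s

Using the Heisenberg uncertainty principle:
ΔxΔp ≥ ℏ/2

The minimum uncertainty in momentum is:
Δp_min = ℏ/(2Δx)
Δp_min = (1.055e-34 J·s) / (2 × 3.640e-09 m)
Δp_min = 1.449e-26 kg·m/s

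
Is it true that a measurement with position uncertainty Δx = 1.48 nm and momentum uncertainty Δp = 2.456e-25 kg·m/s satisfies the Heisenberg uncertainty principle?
Yes, it satisfies the uncertainty principle.

Calculate the product ΔxΔp:
ΔxΔp = (1.480e-09 m) × (2.456e-25 kg·m/s)
ΔxΔp = 3.635e-34 J·s

Compare to the minimum allowed value ℏ/2:
ℏ/2 = 5.273e-35 J·s

Since ΔxΔp = 3.635e-34 J·s ≥ 5.273e-35 J·s = ℏ/2,
the measurement satisfies the uncertainty principle.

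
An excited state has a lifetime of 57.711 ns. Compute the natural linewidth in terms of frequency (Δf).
1.379 MHz

Using the energy-time uncertainty principle and E = hf:
ΔEΔt ≥ ℏ/2
hΔf·Δt ≥ ℏ/2

The minimum frequency uncertainty is:
Δf = ℏ/(2hτ) = 1/(4πτ)
Δf = 1/(4π × 5.771e-08 s)
Δf = 1.379e+06 Hz = 1.379 MHz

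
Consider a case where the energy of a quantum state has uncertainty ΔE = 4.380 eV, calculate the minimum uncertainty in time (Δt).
75.138 as

Using the energy-time uncertainty principle:
ΔEΔt ≥ ℏ/2

The minimum uncertainty in time is:
Δt_min = ℏ/(2ΔE)
Δt_min = (1.055e-34 J·s) / (2 × 7.018e-19 J)
Δt_min = 7.514e-17 s = 75.138 as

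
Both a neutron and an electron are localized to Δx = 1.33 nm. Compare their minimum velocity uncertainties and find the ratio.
The electron has the larger minimum velocity uncertainty, by a ratio of 1838.7.

For both particles, Δp_min = ℏ/(2Δx) = 3.965e-26 kg·m/s (same for both).

The velocity uncertainty is Δv = Δp/m:
- neutron: Δv = 3.965e-26 / 1.675e-27 = 2.367e+01 m/s = 23.670 m/s
- electron: Δv = 3.965e-26 / 9.109e-31 = 4.352e+04 m/s = 43.522 km/s

Ratio: 4.352e+04 / 2.367e+01 = 1838.7

The lighter particle has larger velocity uncertainty because Δv ∝ 1/m.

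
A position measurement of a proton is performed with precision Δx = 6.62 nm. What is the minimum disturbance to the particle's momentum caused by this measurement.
7.965 × 10^-27 kg·m/s

The uncertainty principle implies that measuring position disturbs momentum:
ΔxΔp ≥ ℏ/2

When we measure position with precision Δx, we necessarily introduce a momentum uncertainty:
Δp ≥ ℏ/(2Δx)
Δp_min = (1.055e-34 J·s) / (2 × 6.620e-09 m)
Δp_min = 7.965e-27 kg·m/s

The more precisely we measure position, the greater the momentum disturbance.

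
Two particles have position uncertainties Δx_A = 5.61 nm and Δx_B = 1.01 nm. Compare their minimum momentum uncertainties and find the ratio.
Particle B has the larger minimum momentum uncertainty, by a factor of 5.55.

For each particle, the minimum momentum uncertainty is Δp_min = ℏ/(2Δx):

Particle A: Δp_A = ℏ/(2×5.610e-09 m) = 9.399e-27 kg·m/s
Particle B: Δp_B = ℏ/(2×1.010e-09 m) = 5.221e-26 kg·m/s

Ratio: Δp_B/Δp_A = 5.55

Since Δp_min ∝ 1/Δx, the particle with smaller position uncertainty (B) has larger momentum uncertainty.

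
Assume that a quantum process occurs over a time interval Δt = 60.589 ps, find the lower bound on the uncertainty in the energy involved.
5.432 μeV

Using the energy-time uncertainty principle:
ΔEΔt ≥ ℏ/2

The minimum uncertainty in energy is:
ΔE_min = ℏ/(2Δt)
ΔE_min = (1.055e-34 J·s) / (2 × 6.059e-11 s)
ΔE_min = 8.703e-25 J = 5.432 μeV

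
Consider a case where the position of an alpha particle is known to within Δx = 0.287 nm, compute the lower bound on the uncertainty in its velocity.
27.650 m/s

Using the Heisenberg uncertainty principle and Δp = mΔv:
ΔxΔp ≥ ℏ/2
Δx(mΔv) ≥ ℏ/2

The minimum uncertainty in velocity is:
Δv_min = ℏ/(2mΔx)
Δv_min = (1.055e-34 J·s) / (2 × 6.645e-27 kg × 2.870e-10 m)
Δv_min = 2.765e+01 m/s = 27.650 m/s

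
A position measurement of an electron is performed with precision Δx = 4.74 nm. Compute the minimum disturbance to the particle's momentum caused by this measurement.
1.112 × 10^-26 kg·m/s

The uncertainty principle implies that measuring position disturbs momentum:
ΔxΔp ≥ ℏ/2

When we measure position with precision Δx, we necessarily introduce a momentum uncertainty:
Δp ≥ ℏ/(2Δx)
Δp_min = (1.055e-34 J·s) / (2 × 4.740e-09 m)
Δp_min = 1.112e-26 kg·m/s

The more precisely we measure position, the greater the momentum disturbance.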